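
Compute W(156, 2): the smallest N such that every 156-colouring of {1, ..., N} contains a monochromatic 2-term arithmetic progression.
W(156, 2) = 156 + 1 = 157

A 2-term AP is any pair of integers, so a monochromatic 2-AP exists iff some colour is used at least twice. With 156 colours, the colouring i ↦ i on {1, ..., 156} uses each colour once, avoiding any monochromatic pair, so W(156, 2) > 156. For {1, ..., 157}, pigeonhole forces two integers of the same colour, which form a monochromatic 2-AP. Hence W(156, 2) = 157.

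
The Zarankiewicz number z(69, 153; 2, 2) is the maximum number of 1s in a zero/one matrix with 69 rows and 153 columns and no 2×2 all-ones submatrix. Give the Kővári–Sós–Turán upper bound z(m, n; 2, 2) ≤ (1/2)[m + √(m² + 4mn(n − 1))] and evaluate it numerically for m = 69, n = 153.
z(69, 153; 2, 2) ≤ (1/2)[69 + √(69² + 4·69·153·152)] = (1/2)[69 + √6423417] = 1301.723

Kővári–Sós–Turán: let r_1, ..., r_69 be the row sums and z = Σ r_i the total number of 1s. Each pair of columns can share at most one row with both entries 1 (else a 2×2 all-ones block appears), so Σ_i C(r_i, 2) ≤ C(153, 2) = 11628. By convexity Σ_i C(r_i, 2) ≥ 69·C(z/69, 2) = z(z − 69)/(2·69), giving z² − 69z − 69·153·152 ≤ 0 and hence z ≤ (1/2)[69 + √(4761 + 4·1604664)] = (1/2)[69 + √6423417] ≈ (1/2)(69 + 2534.4461) = 1301.723.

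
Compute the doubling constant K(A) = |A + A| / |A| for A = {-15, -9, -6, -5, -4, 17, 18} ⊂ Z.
K = |A + A| / |A| = 25/7

Enumerate A + A = {a + b : a, b ∈ A}. With |A| = 7, there are |A|^2 = 49 ordered sum pairs; collecting distinct values, A + A = {-30, -24, -21, -20, -19, -18, -15, -14, -13, -12, -11, -10, -9, -8, 2, 3, 8, 9, 11, 12, 13, 14, 34, 35, 36}, so |A + A| = 25. Thus K = 25/7. For comparison, the minimum possible |A + A| over all 7-element sets is 2·7 − 1 = 13 (so min K = 13/7), attained only by arithmetic progressions.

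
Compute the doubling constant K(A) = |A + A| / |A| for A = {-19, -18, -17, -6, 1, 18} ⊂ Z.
K = |A + A| / |A| = 20/6 = 10/3

Enumerate A + A = {a + b : a, b ∈ A}. With |A| = 6, there are |A|^2 = 36 ordered sum pairs; collecting distinct values, A + A = {-38, -37, -36, -35, -34, -25, -24, -23, -18, -17, -16, -12, -5, -1, 0, 1, 2, 12, 19, 36}, so |A + A| = 20. Thus K = 20/6 = 10/3. For comparison, the minimum possible |A + A| over all 6-element sets is 2·6 − 1 = 11 (so min K = 11/6), attained only by arithmetic progressions.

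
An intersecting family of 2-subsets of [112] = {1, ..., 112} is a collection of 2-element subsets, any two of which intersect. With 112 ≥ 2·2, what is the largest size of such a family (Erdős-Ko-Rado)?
max |F| = C(111, 1) = 111

The Erdős-Ko-Rado theorem states: for n ≥ 2k, an intersecting family of k-subsets of an n-element set has size at most C(n − 1, k − 1), with equality for 'star' families {A ⊆ [n] : |A| = k, i ∈ A} (fix an element i). For n = 112, k = 2: C(111, 1) = 111.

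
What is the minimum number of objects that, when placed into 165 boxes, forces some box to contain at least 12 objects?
n = (12 − 1)·165 + 1 = 1816

By the generalised pigeonhole principle, to guarantee some box contains ≥ r objects we need more than (r − 1) · k objects total. Threshold: n = (r − 1) · k + 1. With r = 12 and k = 165: n = 11 · 165 + 1 = 1815 + 1 = 1816. For n = 1815 = 11 · 165, we can put exactly 11 objects in every box, avoiding 12 in any single one — so 1816 is tight.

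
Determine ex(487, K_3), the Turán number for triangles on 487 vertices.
ex(487, K_3) = ⌊487^2/4⌋ = 59292

Mantel (1907): a triangle-free graph on n vertices has at most ⌊n^2/4⌋ edges, with equality for the complete bipartite graph K_{⌊n/2⌋, ⌈n/2⌉}. For n = 487: ⌊487^2/4⌋ = ⌊237169/4⌋ = 59292. The extremal graph is K_{243, 244}, which has 243·244 = 59292 edges.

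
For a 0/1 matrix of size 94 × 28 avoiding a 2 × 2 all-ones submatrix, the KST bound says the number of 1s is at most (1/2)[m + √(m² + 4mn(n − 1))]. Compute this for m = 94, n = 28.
z(94, 28; 2, 2) ≤ (1/2)[94 + √(94² + 4·94·28·27)] = (1/2)[94 + √293092] = 317.6899

Kővári–Sós–Turán: let r_1, ..., r_94 be the row sums and z = Σ r_i the total number of 1s. Each pair of columns can share at most one row with both entries 1 (else a 2×2 all-ones block appears), so Σ_i C(r_i, 2) ≤ C(28, 2) = 378. By convexity Σ_i C(r_i, 2) ≥ 94·C(z/94, 2) = z(z − 94)/(2·94), giving z² − 94z − 94·28·27 ≤ 0 and hence z ≤ (1/2)[94 + √(8836 + 4·71064)] = (1/2)[94 + √293092] ≈ (1/2)(94 + 541.3797) = 317.6899.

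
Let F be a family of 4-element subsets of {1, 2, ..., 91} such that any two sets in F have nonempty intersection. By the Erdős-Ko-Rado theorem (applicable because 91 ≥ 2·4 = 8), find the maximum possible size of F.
max |F| = C(90, 3) = 117480

Erdős-Ko-Rado (1961): when n ≥ 2k, max |F| = C(n−1, k−1). The bound is attained by the star {A : i ∈ A} for any fixed i ∈ [n]. Here C(91−1, 4−1) = C(90, 3) = 117480.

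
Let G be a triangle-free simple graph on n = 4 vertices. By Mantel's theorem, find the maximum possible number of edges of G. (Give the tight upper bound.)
ex(4, K_3) = ⌊4^2/4⌋ = 4

Mantel (1907): a triangle-free graph on n vertices has at most ⌊n^2/4⌋ edges, with equality for the complete bipartite graph K_{⌊n/2⌋, ⌈n/2⌉}. For n = 4: ⌊4^2/4⌋ = ⌊16/4⌋ = 4. The extremal graph is K_{2, 2}, which has 2·2 = 4 edges.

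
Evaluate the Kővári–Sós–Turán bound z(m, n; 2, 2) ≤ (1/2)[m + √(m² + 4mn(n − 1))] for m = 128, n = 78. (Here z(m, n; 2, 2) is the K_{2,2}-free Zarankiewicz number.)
z(128, 78; 2, 2) ≤ (1/2)[128 + √(128² + 4·128·78·77)] = (1/2)[128 + √3091456] = 943.1268

Kővári–Sós–Turán: let r_1, ..., r_128 be the row sums and z = Σ r_i the total number of 1s. Each pair of columns can share at most one row with both entries 1 (else a 2×2 all-ones block appears), so Σ_i C(r_i, 2) ≤ C(78, 2) = 3003. By convexity Σ_i C(r_i, 2) ≥ 128·C(z/128, 2) = z(z − 128)/(2·128), giving z² − 128z − 128·78·77 ≤ 0 and hence z ≤ (1/2)[128 + √(16384 + 4·768768)] = (1/2)[128 + √3091456] ≈ (1/2)(128 + 1758.2537) = 943.1268.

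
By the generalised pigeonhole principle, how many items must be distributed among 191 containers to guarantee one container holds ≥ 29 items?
n = (29 − 1)·191 + 1 = 5349

By the generalised pigeonhole principle, to guarantee some box contains ≥ r objects we need more than (r − 1) · k objects total. Threshold: n = (r − 1) · k + 1. With r = 29 and k = 191: n = 28 · 191 + 1 = 5348 + 1 = 5349. For n = 5348 = 28 · 191, we can put exactly 28 objects in every box, avoiding 29 in any single one — so 5349 is tight.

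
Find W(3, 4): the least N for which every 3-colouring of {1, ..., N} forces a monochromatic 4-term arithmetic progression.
W(3, 4) = 293

W(3, 4) = 293. The lower bound W(3, 4) > 292 comes from an explicit good 3-colouring of [1, 292]; the upper bound W(3, 4) ≤ 293 was verified by exhaustive search over 3-colourings of [1, 293].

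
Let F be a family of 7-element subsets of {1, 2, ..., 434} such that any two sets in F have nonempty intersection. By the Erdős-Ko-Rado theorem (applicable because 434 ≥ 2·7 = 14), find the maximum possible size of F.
max |F| = C(433, 6) = 8840685347208

Erdős-Ko-Rado (1961): when n ≥ 2k, max |F| = C(n−1, k−1). The bound is attained by the star {A : i ∈ A} for any fixed i ∈ [n]. Here C(434−1, 7−1) = C(433, 6) = 8840685347208.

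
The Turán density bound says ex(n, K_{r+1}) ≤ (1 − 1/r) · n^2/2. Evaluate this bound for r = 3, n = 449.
Turán density bound = (2/3) · 449^2/2 = 201601/3 ≈ 67200.3333

Turán's theorem: ex(n, K_{r+1}) is achieved by the complete r-partite Turán graph T(n, r) with parts as balanced as possible, and is at most (1 − 1/r) · n^2/2. For r = 3, n = 449: the density bound is (2/3) · 201601/2 = 201601/3 ≈ 67200.3333. The integer-valued extremum is e(T(449, 3)) = 67200, which is strictly less than the density bound 201601/3 since 3 ∤ 449 (the parts of T(449, 3) cannot all be equal).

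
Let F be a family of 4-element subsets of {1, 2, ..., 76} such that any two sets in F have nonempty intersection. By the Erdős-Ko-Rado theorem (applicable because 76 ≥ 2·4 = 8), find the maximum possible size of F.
max |F| = C(75, 3) = 67525

Erdős-Ko-Rado (1961): when n ≥ 2k, max |F| = C(n−1, k−1). The bound is attained by the star {A : i ∈ A} for any fixed i ∈ [n]. Here C(76−1, 4−1) = C(75, 3) = 67525.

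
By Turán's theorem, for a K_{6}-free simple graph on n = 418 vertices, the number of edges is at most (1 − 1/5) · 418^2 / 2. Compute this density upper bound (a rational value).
Turán density bound = (4/5) · 418^2/2 = 349448/5 ≈ 69889.6

Turán's theorem: ex(n, K_{r+1}) is achieved by the complete r-partite Turán graph T(n, r) with parts as balanced as possible, and is at most (1 − 1/r) · n^2/2. For r = 5, n = 418: the density bound is (4/5) · 174724/2 = 349448/5 ≈ 69889.6. The integer-valued extremum is e(T(418, 5)) = 69889, which is strictly less than the density bound 349448/5 since 5 ∤ 418 (the parts of T(418, 5) cannot all be equal).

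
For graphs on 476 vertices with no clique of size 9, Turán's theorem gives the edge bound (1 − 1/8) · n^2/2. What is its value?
Turán density bound = (7/8) · 476^2/2 = 99127

Turán's theorem: ex(n, K_{r+1}) is achieved by the complete r-partite Turán graph T(n, r) with parts as balanced as possible, and is at most (1 − 1/r) · n^2/2. For r = 8, n = 476: the density bound is (7/8) · 226576/2 = 99127. The integer-valued extremum is e(T(476, 8)) = 99126, which is strictly less than the density bound 99127 since 8 ∤ 476 (the parts of T(476, 8) cannot all be equal).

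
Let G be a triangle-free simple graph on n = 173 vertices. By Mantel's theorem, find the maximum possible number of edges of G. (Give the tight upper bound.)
ex(173, K_3) = ⌊173^2/4⌋ = 7482

Mantel (1907): a triangle-free graph on n vertices has at most ⌊n^2/4⌋ edges, with equality for the complete bipartite graph K_{⌊n/2⌋, ⌈n/2⌉}. For n = 173: ⌊173^2/4⌋ = ⌊29929/4⌋ = 7482. The extremal graph is K_{86, 87}, which has 86·87 = 7482 edges.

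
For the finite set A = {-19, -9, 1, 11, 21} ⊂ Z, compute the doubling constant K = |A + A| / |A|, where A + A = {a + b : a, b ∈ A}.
K = |A + A| / |A| = 9/5

Enumerate A + A = {a + b : a, b ∈ A}. With |A| = 5, there are |A|^2 = 25 ordered sum pairs; collecting distinct values, A + A = {-38, -28, -18, -8, 2, 12, 22, 32, 42}, so |A + A| = 9. Thus K = 9/5. Here |A + A| = 2|A| − 1 = 9, the minimum possible — so K = 9/5 is minimal, which holds iff A is an arithmetic progression.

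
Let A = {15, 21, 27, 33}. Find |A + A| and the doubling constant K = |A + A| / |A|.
K = |A + A| / |A| = 7/4

Enumerate A + A = {a + b : a, b ∈ A}. With |A| = 4, there are |A|^2 = 16 ordered sum pairs; collecting distinct values, A + A = {30, 36, 42, 48, 54, 60, 66}, so |A + A| = 7. Thus K = 7/4. Here |A + A| = 2|A| − 1 = 7, the minimum possible — so K = 7/4 is minimal, which holds iff A is an arithmetic progression.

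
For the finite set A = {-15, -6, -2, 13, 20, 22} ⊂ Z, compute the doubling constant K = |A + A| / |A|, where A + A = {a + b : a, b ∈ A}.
K = |A + A| / |A| = 20/6 = 10/3

Enumerate A + A = {a + b : a, b ∈ A}. With |A| = 6, there are |A|^2 = 36 ordered sum pairs; collecting distinct values, A + A = {-30, -21, -17, -12, -8, -4, -2, 5, 7, 11, 14, 16, 18, 20, 26, 33, 35, 40, 42, 44}, so |A + A| = 20. Thus K = 20/6 = 10/3. For comparison, the minimum possible |A + A| over all 6-element sets is 2·6 − 1 = 11 (so min K = 11/6), attained only by arithmetic progressions.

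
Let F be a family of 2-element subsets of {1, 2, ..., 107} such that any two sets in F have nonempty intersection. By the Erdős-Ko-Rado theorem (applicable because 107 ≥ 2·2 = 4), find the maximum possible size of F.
max |F| = C(106, 1) = 106

Erdős-Ko-Rado (1961): when n ≥ 2k, max |F| = C(n−1, k−1). The bound is attained by the star {A : i ∈ A} for any fixed i ∈ [n]. Here C(107−1, 2−1) = C(106, 1) = 106.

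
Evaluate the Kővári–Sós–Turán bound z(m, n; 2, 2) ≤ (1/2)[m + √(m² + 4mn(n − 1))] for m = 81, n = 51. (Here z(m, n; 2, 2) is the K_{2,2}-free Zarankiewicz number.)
z(81, 51; 2, 2) ≤ (1/2)[81 + √(81² + 4·81·51·50)] = (1/2)[81 + √832761] = 496.7787

Kővári–Sós–Turán: let r_1, ..., r_81 be the row sums and z = Σ r_i the total number of 1s. Each pair of columns can share at most one row with both entries 1 (else a 2×2 all-ones block appears), so Σ_i C(r_i, 2) ≤ C(51, 2) = 1275. By convexity Σ_i C(r_i, 2) ≥ 81·C(z/81, 2) = z(z − 81)/(2·81), giving z² − 81z − 81·51·50 ≤ 0 and hence z ≤ (1/2)[81 + √(6561 + 4·206550)] = (1/2)[81 + √832761] ≈ (1/2)(81 + 912.5574) = 496.7787.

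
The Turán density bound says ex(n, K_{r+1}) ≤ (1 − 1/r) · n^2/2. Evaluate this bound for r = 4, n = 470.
Turán density bound = (3/4) · 470^2/2 = 165675/2 ≈ 82837.5

Turán's theorem: ex(n, K_{r+1}) is achieved by the complete r-partite Turán graph T(n, r) with parts as balanced as possible, and is at most (1 − 1/r) · n^2/2. For r = 4, n = 470: the density bound is (3/4) · 220900/2 = 165675/2 ≈ 82837.5. The integer-valued extremum is e(T(470, 4)) = 82837, which is strictly less than the density bound 165675/2 since 4 ∤ 470 (the parts of T(470, 4) cannot all be equal).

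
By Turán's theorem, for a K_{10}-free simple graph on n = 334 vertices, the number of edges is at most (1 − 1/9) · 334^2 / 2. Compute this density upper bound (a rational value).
Turán density bound = (8/9) · 334^2/2 = 446224/9 ≈ 49580.4444

Turán's theorem: ex(n, K_{r+1}) is achieved by the complete r-partite Turán graph T(n, r) with parts as balanced as possible, and is at most (1 − 1/r) · n^2/2. For r = 9, n = 334: the density bound is (8/9) · 111556/2 = 446224/9 ≈ 49580.4444. The integer-valued extremum is e(T(334, 9)) = 49580, which is strictly less than the density bound 446224/9 since 9 ∤ 334 (the parts of T(334, 9) cannot all be equal).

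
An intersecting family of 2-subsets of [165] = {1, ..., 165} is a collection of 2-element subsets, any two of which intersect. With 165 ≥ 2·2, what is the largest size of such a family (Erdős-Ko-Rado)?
max |F| = C(164, 1) = 164

Erdős-Ko-Rado (1961): when n ≥ 2k, max |F| = C(n−1, k−1). The bound is attained by the star {A : i ∈ A} for any fixed i ∈ [n]. Here C(165−1, 2−1) = C(164, 1) = 164.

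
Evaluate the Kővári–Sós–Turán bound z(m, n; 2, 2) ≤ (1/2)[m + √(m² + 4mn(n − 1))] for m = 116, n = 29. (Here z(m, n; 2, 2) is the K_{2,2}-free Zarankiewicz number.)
z(116, 29; 2, 2) ≤ (1/2)[116 + √(116² + 4·116·29·28)] = (1/2)[116 + √390224] = 370.3396

Kővári–Sós–Turán: let r_1, ..., r_116 be the row sums and z = Σ r_i the total number of 1s. Each pair of columns can share at most one row with both entries 1 (else a 2×2 all-ones block appears), so Σ_i C(r_i, 2) ≤ C(29, 2) = 406. By convexity Σ_i C(r_i, 2) ≥ 116·C(z/116, 2) = z(z − 116)/(2·116), giving z² − 116z − 116·29·28 ≤ 0 and hence z ≤ (1/2)[116 + √(13456 + 4·94192)] = (1/2)[116 + √390224] ≈ (1/2)(116 + 624.6791) = 370.3396.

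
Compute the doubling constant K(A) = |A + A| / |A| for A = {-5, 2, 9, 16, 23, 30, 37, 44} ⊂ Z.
K = |A + A| / |A| = 15/8

Enumerate A + A = {a + b : a, b ∈ A}. With |A| = 8, there are |A|^2 = 64 ordered sum pairs; collecting distinct values, A + A = {-10, -3, 4, 11, 18, 25, 32, 39, 46, 53, 60, 67, 74, 81, 88}, so |A + A| = 15. Thus K = 15/8. Here |A + A| = 2|A| − 1 = 15, the minimum possible — so K = 15/8 is minimal, which holds iff A is an arithmetic progression.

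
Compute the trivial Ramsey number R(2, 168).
R(2, 168) = 168

R(2, k) = k for all k ≥ 2: in a 2-colouring of K_k, either some edge is red (a red K_2) or all edges are blue (a blue K_k). And K_{167} coloured all-blue has no blue K_168, so R(2, 168) > 167. Hence R(2, 168) = 168.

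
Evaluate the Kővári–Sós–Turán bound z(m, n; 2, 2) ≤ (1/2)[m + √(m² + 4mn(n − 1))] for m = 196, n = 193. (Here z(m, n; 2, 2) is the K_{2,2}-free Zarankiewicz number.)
z(196, 193; 2, 2) ≤ (1/2)[196 + √(196² + 4·196·193·192)] = (1/2)[196 + √29090320] = 2794.7721

Kővári–Sós–Turán: let r_1, ..., r_196 be the row sums and z = Σ r_i the total number of 1s. Each pair of columns can share at most one row with both entries 1 (else a 2×2 all-ones block appears), so Σ_i C(r_i, 2) ≤ C(193, 2) = 18528. By convexity Σ_i C(r_i, 2) ≥ 196·C(z/196, 2) = z(z − 196)/(2·196), giving z² − 196z − 196·193·192 ≤ 0 and hence z ≤ (1/2)[196 + √(38416 + 4·7262976)] = (1/2)[196 + √29090320] ≈ (1/2)(196 + 5393.5443) = 2794.7721.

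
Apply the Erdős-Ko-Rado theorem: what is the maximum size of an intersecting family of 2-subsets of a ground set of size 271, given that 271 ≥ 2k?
max |F| = C(270, 1) = 270

Erdős-Ko-Rado (1961): when n ≥ 2k, max |F| = C(n−1, k−1). The bound is attained by the star {A : i ∈ A} for any fixed i ∈ [n]. Here C(271−1, 2−1) = C(270, 1) = 270.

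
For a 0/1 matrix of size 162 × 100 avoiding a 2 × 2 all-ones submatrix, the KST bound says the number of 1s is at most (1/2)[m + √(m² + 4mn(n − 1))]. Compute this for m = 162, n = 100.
z(162, 100; 2, 2) ≤ (1/2)[162 + √(162² + 4·162·100·99)] = (1/2)[162 + √6441444] = 1350

Kővári–Sós–Turán: let r_1, ..., r_162 be the row sums and z = Σ r_i the total number of 1s. Each pair of columns can share at most one row with both entries 1 (else a 2×2 all-ones block appears), so Σ_i C(r_i, 2) ≤ C(100, 2) = 4950. By convexity Σ_i C(r_i, 2) ≥ 162·C(z/162, 2) = z(z − 162)/(2·162), giving z² − 162z − 162·100·99 ≤ 0 and hence z ≤ (1/2)[162 + √(26244 + 4·1603800)] = (1/2)[162 + √6441444] ≈ (1/2)(162 + 2538) = 1350.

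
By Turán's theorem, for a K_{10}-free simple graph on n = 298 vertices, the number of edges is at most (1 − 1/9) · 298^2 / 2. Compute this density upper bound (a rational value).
Turán density bound = (8/9) · 298^2/2 = 355216/9 ≈ 39468.4444

Turán's theorem: ex(n, K_{r+1}) is achieved by the complete r-partite Turán graph T(n, r) with parts as balanced as possible, and is at most (1 − 1/r) · n^2/2. For r = 9, n = 298: the density bound is (8/9) · 88804/2 = 355216/9 ≈ 39468.4444. The integer-valued extremum is e(T(298, 9)) = 39468, which is strictly less than the density bound 355216/9 since 9 ∤ 298 (the parts of T(298, 9) cannot all be equal).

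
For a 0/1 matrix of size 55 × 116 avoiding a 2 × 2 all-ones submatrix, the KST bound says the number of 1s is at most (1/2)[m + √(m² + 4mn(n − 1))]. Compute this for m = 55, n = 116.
z(55, 116; 2, 2) ≤ (1/2)[55 + √(55² + 4·55·116·115)] = (1/2)[55 + √2937825] = 884.5042

Kővári–Sós–Turán: let r_1, ..., r_55 be the row sums and z = Σ r_i the total number of 1s. Each pair of columns can share at most one row with both entries 1 (else a 2×2 all-ones block appears), so Σ_i C(r_i, 2) ≤ C(116, 2) = 6670. By convexity Σ_i C(r_i, 2) ≥ 55·C(z/55, 2) = z(z − 55)/(2·55), giving z² − 55z − 55·116·115 ≤ 0 and hence z ≤ (1/2)[55 + √(3025 + 4·733700)] = (1/2)[55 + √2937825] ≈ (1/2)(55 + 1714.0085) = 884.5042.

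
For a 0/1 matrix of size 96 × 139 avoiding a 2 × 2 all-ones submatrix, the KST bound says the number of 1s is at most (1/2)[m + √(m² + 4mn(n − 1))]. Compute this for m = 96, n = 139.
z(96, 139; 2, 2) ≤ (1/2)[96 + √(96² + 4·96·139·138)] = (1/2)[96 + √7375104] = 1405.8571

Kővári–Sós–Turán: let r_1, ..., r_96 be the row sums and z = Σ r_i the total number of 1s. Each pair of columns can share at most one row with both entries 1 (else a 2×2 all-ones block appears), so Σ_i C(r_i, 2) ≤ C(139, 2) = 9591. By convexity Σ_i C(r_i, 2) ≥ 96·C(z/96, 2) = z(z − 96)/(2·96), giving z² − 96z − 96·139·138 ≤ 0 and hence z ≤ (1/2)[96 + √(9216 + 4·1841472)] = (1/2)[96 + √7375104] ≈ (1/2)(96 + 2715.7143) = 1405.8571.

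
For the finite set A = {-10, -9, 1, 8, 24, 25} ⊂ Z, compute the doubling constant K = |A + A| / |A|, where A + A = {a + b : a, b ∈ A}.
K = |A + A| / |A| = 19/6

Enumerate A + A = {a + b : a, b ∈ A}. With |A| = 6, there are |A|^2 = 36 ordered sum pairs; collecting distinct values, A + A = {-20, -19, -18, -9, -8, -2, -1, 2, 9, 14, 15, 16, 25, 26, 32, 33, 48, 49, 50}, so |A + A| = 19. Thus K = 19/6. For comparison, the minimum possible |A + A| over all 6-element sets is 2·6 − 1 = 11 (so min K = 11/6), attained only by arithmetic progressions.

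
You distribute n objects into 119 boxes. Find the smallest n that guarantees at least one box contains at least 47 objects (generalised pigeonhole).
n = (47 − 1)·119 + 1 = 5475

By the generalised pigeonhole principle, to guarantee some box contains ≥ r objects we need more than (r − 1) · k objects total. Threshold: n = (r − 1) · k + 1. With r = 47 and k = 119: n = 46 · 119 + 1 = 5474 + 1 = 5475. For n = 5474 = 46 · 119, we can put exactly 46 objects in every box, avoiding 47 in any single one — so 5475 is tight.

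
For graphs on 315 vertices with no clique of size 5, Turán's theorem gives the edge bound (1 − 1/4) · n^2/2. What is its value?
Turán density bound = (3/4) · 315^2/2 = 297675/8 ≈ 37209.375

Turán's theorem: ex(n, K_{r+1}) is achieved by the complete r-partite Turán graph T(n, r) with parts as balanced as possible, and is at most (1 − 1/r) · n^2/2. For r = 4, n = 315: the density bound is (3/4) · 99225/2 = 297675/8 ≈ 37209.375. The integer-valued extremum is e(T(315, 4)) = 37209, which is strictly less than the density bound 297675/8 since 4 ∤ 315 (the parts of T(315, 4) cannot all be equal).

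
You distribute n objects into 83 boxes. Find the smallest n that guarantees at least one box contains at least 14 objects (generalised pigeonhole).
n = (14 − 1)·83 + 1 = 1080

By the generalised pigeonhole principle, to guarantee some box contains ≥ r objects we need more than (r − 1) · k objects total. Threshold: n = (r − 1) · k + 1. With r = 14 and k = 83: n = 13 · 83 + 1 = 1079 + 1 = 1080. For n = 1079 = 13 · 83, we can put exactly 13 objects in every box, avoiding 14 in any single one — so 1080 is tight.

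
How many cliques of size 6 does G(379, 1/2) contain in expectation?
E[# K_6] = C(379, 6) · (1/2)^C(6, 2) = 3955765864050 / 2^15 = 1977882932025/16384 ≈ 120720393.800354

For each 6-subset S of vertices (there are C(379, 6) = 3955765864050 such S), let X_S = 1 if S induces a K_6 (all C(6, 2) = 15 edges present). Then P(X_S = 1) = (1/2)^15 = 1/32768. By linearity of expectation, E[# K_6] = C(379, 6) · (1/2)^15 = 3955765864050 / 32768 = 1977882932025/16384 ≈ 120720393.800354.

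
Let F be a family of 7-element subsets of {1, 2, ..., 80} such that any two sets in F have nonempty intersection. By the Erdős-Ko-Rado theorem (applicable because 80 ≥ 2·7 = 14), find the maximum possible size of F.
max |F| = C(79, 6) = 277962685

Erdős-Ko-Rado (1961): when n ≥ 2k, max |F| = C(n−1, k−1). The bound is attained by the star {A : i ∈ A} for any fixed i ∈ [n]. Here C(80−1, 7−1) = C(79, 6) = 277962685.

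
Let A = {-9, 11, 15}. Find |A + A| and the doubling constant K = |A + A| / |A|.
K = |A + A| / |A| = 6/3 = 2

Enumerate A + A = {a + b : a, b ∈ A}. With |A| = 3, there are |A|^2 = 9 ordered sum pairs; collecting distinct values, A + A = {-18, 2, 6, 22, 26, 30}, so |A + A| = 6. Thus K = 6/3 = 2. For comparison, the minimum possible |A + A| over all 3-element sets is 2·3 − 1 = 5 (so min K = 5/3), attained only by arithmetic progressions.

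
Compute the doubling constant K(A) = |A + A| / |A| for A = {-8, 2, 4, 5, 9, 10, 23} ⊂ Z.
K = |A + A| / |A| = 26/7

Enumerate A + A = {a + b : a, b ∈ A}. With |A| = 7, there are |A|^2 = 49 ordered sum pairs; collecting distinct values, A + A = {-16, -6, -4, -3, 1, 2, 4, 6, 7, 8, 9, 10, 11, 12, 13, 14, 15, 18, 19, 20, 25, 27, 28, 32, 33, 46}, so |A + A| = 26. Thus K = 26/7. For comparison, the minimum possible |A + A| over all 7-element sets is 2·7 − 1 = 13 (so min K = 13/7), attained only by arithmetic progressions.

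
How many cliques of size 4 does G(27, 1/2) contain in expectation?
E[# K_4] = C(27, 4) · (1/2)^C(4, 2) = 17550 / 2^6 = 8775/32 = 274.21875

For each 4-subset S of vertices (there are C(27, 4) = 17550 such S), let X_S = 1 if S induces a K_4 (all C(4, 2) = 6 edges present). Then P(X_S = 1) = (1/2)^6 = 1/64. By linearity of expectation, E[# K_4] = C(27, 4) · (1/2)^6 = 17550 / 64 = 8775/32 = 274.21875.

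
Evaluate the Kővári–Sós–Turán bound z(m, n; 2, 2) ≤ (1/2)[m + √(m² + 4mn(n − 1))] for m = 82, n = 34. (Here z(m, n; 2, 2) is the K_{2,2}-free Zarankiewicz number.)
z(82, 34; 2, 2) ≤ (1/2)[82 + √(82² + 4·82·34·33)] = (1/2)[82 + √374740] = 347.0801

Kővári–Sós–Turán: let r_1, ..., r_82 be the row sums and z = Σ r_i the total number of 1s. Each pair of columns can share at most one row with both entries 1 (else a 2×2 all-ones block appears), so Σ_i C(r_i, 2) ≤ C(34, 2) = 561. By convexity Σ_i C(r_i, 2) ≥ 82·C(z/82, 2) = z(z − 82)/(2·82), giving z² − 82z − 82·34·33 ≤ 0 and hence z ≤ (1/2)[82 + √(6724 + 4·92004)] = (1/2)[82 + √374740] ≈ (1/2)(82 + 612.1601) = 347.0801.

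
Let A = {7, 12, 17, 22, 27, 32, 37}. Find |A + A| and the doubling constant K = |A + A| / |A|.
K = |A + A| / |A| = 13/7

Enumerate A + A = {a + b : a, b ∈ A}. With |A| = 7, there are |A|^2 = 49 ordered sum pairs; collecting distinct values, A + A = {14, 19, 24, 29, 34, 39, 44, 49, 54, 59, 64, 69, 74}, so |A + A| = 13. Thus K = 13/7. Here |A + A| = 2|A| − 1 = 13, the minimum possible — so K = 13/7 is minimal, which holds iff A is an arithmetic progression.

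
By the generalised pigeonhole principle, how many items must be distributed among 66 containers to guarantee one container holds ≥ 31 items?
n = (31 − 1)·66 + 1 = 1981

By the generalised pigeonhole principle, to guarantee some box contains ≥ r objects we need more than (r − 1) · k objects total. Threshold: n = (r − 1) · k + 1. With r = 31 and k = 66: n = 30 · 66 + 1 = 1980 + 1 = 1981. For n = 1980 = 30 · 66, we can put exactly 30 objects in every box, avoiding 31 in any single one — so 1981 is tight.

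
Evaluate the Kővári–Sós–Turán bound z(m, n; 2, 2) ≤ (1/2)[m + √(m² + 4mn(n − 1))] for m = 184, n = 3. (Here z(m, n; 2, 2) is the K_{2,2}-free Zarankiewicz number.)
z(184, 3; 2, 2) ≤ (1/2)[184 + √(184² + 4·184·3·2)] = (1/2)[184 + √38272] = 189.8162

Kővári–Sós–Turán: let r_1, ..., r_184 be the row sums and z = Σ r_i the total number of 1s. Each pair of columns can share at most one row with both entries 1 (else a 2×2 all-ones block appears), so Σ_i C(r_i, 2) ≤ C(3, 2) = 3. By convexity Σ_i C(r_i, 2) ≥ 184·C(z/184, 2) = z(z − 184)/(2·184), giving z² − 184z − 184·3·2 ≤ 0 and hence z ≤ (1/2)[184 + √(33856 + 4·1104)] = (1/2)[184 + √38272] ≈ (1/2)(184 + 195.6323) = 189.8162.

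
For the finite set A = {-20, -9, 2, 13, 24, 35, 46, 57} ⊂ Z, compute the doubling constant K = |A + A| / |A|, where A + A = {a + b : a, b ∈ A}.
K = |A + A| / |A| = 15/8

Enumerate A + A = {a + b : a, b ∈ A}. With |A| = 8, there are |A|^2 = 64 ordered sum pairs; collecting distinct values, A + A = {-40, -29, -18, -7, 4, 15, 26, 37, 48, 59, 70, 81, 92, 103, 114}, so |A + A| = 15. Thus K = 15/8. Here |A + A| = 2|A| − 1 = 15, the minimum possible — so K = 15/8 is minimal, which holds iff A is an arithmetic progression.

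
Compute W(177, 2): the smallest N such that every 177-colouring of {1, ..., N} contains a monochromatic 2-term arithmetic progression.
W(177, 2) = 177 + 1 = 178

A 2-term AP is any pair of integers, so a monochromatic 2-AP exists iff some colour is used at least twice. With 177 colours, the colouring i ↦ i on {1, ..., 177} uses each colour once, avoiding any monochromatic pair, so W(177, 2) > 177. For {1, ..., 178}, pigeonhole forces two integers of the same colour, which form a monochromatic 2-AP. Hence W(177, 2) = 178.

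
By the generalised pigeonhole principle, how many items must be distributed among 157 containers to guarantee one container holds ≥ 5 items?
n = (5 − 1)·157 + 1 = 629

By the generalised pigeonhole principle, to guarantee some box contains ≥ r objects we need more than (r − 1) · k objects total. Threshold: n = (r − 1) · k + 1. With r = 5 and k = 157: n = 4 · 157 + 1 = 628 + 1 = 629. For n = 628 = 4 · 157, we can put exactly 4 objects in every box, avoiding 5 in any single one — so 629 is tight.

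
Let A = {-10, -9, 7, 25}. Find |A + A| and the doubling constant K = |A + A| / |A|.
K = |A + A| / |A| = 10/4 = 5/2

Enumerate A + A = {a + b : a, b ∈ A}. With |A| = 4, there are |A|^2 = 16 ordered sum pairs; collecting distinct values, A + A = {-20, -19, -18, -3, -2, 14, 15, 16, 32, 50}, so |A + A| = 10. Thus K = 10/4 = 5/2. For comparison, the minimum possible |A + A| over all 4-element sets is 2·4 − 1 = 7 (so min K = 7/4), attained only by arithmetic progressions.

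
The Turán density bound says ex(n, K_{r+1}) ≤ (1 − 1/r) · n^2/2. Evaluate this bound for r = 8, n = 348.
Turán density bound = (7/8) · 348^2/2 = 52983

Turán's theorem: ex(n, K_{r+1}) is achieved by the complete r-partite Turán graph T(n, r) with parts as balanced as possible, and is at most (1 − 1/r) · n^2/2. For r = 8, n = 348: the density bound is (7/8) · 121104/2 = 52983. The integer-valued extremum is e(T(348, 8)) = 52982, which is strictly less than the density bound 52983 since 8 ∤ 348 (the parts of T(348, 8) cannot all be equal).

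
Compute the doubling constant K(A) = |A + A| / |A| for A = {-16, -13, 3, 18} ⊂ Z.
K = |A + A| / |A| = 10/4 = 5/2

Enumerate A + A = {a + b : a, b ∈ A}. With |A| = 4, there are |A|^2 = 16 ordered sum pairs; collecting distinct values, A + A = {-32, -29, -26, -13, -10, 2, 5, 6, 21, 36}, so |A + A| = 10. Thus K = 10/4 = 5/2. For comparison, the minimum possible |A + A| over all 4-element sets is 2·4 − 1 = 7 (so min K = 7/4), attained only by arithmetic progressions.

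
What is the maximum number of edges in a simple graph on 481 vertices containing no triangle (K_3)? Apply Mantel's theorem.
ex(481, K_3) = ⌊481^2/4⌋ = 57840

Mantel (1907): a triangle-free graph on n vertices has at most ⌊n^2/4⌋ edges, with equality for the complete bipartite graph K_{⌊n/2⌋, ⌈n/2⌉}. For n = 481: ⌊481^2/4⌋ = ⌊231361/4⌋ = 57840. The extremal graph is K_{240, 241}, which has 240·241 = 57840 edges.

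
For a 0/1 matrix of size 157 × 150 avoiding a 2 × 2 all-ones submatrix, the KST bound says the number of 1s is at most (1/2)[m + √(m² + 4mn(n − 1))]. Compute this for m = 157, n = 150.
z(157, 150; 2, 2) ≤ (1/2)[157 + √(157² + 4·157·150·149)] = (1/2)[157 + √14060449] = 1953.3633

Kővári–Sós–Turán: let r_1, ..., r_157 be the row sums and z = Σ r_i the total number of 1s. Each pair of columns can share at most one row with both entries 1 (else a 2×2 all-ones block appears), so Σ_i C(r_i, 2) ≤ C(150, 2) = 11175. By convexity Σ_i C(r_i, 2) ≥ 157·C(z/157, 2) = z(z − 157)/(2·157), giving z² − 157z − 157·150·149 ≤ 0 and hence z ≤ (1/2)[157 + √(24649 + 4·3508950)] = (1/2)[157 + √14060449] ≈ (1/2)(157 + 3749.7265) = 1953.3633.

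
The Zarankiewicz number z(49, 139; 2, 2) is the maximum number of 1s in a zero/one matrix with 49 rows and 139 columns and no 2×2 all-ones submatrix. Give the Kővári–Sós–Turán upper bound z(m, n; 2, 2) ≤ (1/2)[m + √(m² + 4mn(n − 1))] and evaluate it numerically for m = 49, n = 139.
z(49, 139; 2, 2) ≤ (1/2)[49 + √(49² + 4·49·139·138)] = (1/2)[49 + √3762073] = 994.3032

Kővári–Sós–Turán: let r_1, ..., r_49 be the row sums and z = Σ r_i the total number of 1s. Each pair of columns can share at most one row with both entries 1 (else a 2×2 all-ones block appears), so Σ_i C(r_i, 2) ≤ C(139, 2) = 9591. By convexity Σ_i C(r_i, 2) ≥ 49·C(z/49, 2) = z(z − 49)/(2·49), giving z² − 49z − 49·139·138 ≤ 0 and hence z ≤ (1/2)[49 + √(2401 + 4·939918)] = (1/2)[49 + √3762073] ≈ (1/2)(49 + 1939.6064) = 994.3032.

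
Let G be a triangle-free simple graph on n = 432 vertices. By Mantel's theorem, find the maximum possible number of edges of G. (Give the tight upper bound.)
ex(432, K_3) = ⌊432^2/4⌋ = 46656

Mantel (1907): a triangle-free graph on n vertices has at most ⌊n^2/4⌋ edges, with equality for the complete bipartite graph K_{⌊n/2⌋, ⌈n/2⌉}. For n = 432: ⌊432^2/4⌋ = ⌊186624/4⌋ = 46656. The extremal graph is K_{216, 216}, which has 216·216 = 46656 edges.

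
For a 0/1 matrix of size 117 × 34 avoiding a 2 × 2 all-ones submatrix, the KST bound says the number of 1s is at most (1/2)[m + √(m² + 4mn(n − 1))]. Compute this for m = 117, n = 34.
z(117, 34; 2, 2) ≤ (1/2)[117 + √(117² + 4·117·34·33)] = (1/2)[117 + √538785] = 425.5099

Kővári–Sós–Turán: let r_1, ..., r_117 be the row sums and z = Σ r_i the total number of 1s. Each pair of columns can share at most one row with both entries 1 (else a 2×2 all-ones block appears), so Σ_i C(r_i, 2) ≤ C(34, 2) = 561. By convexity Σ_i C(r_i, 2) ≥ 117·C(z/117, 2) = z(z − 117)/(2·117), giving z² − 117z − 117·34·33 ≤ 0 and hence z ≤ (1/2)[117 + √(13689 + 4·131274)] = (1/2)[117 + √538785] ≈ (1/2)(117 + 734.0198) = 425.5099.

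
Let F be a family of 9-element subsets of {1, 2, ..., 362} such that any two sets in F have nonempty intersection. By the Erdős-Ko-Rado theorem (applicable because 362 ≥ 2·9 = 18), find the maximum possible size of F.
max |F| = C(361, 8) = 6616319722852365

Erdős-Ko-Rado (1961): when n ≥ 2k, max |F| = C(n−1, k−1). The bound is attained by the star {A : i ∈ A} for any fixed i ∈ [n]. Here C(362−1, 9−1) = C(361, 8) = 6616319722852365.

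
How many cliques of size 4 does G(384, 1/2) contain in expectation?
E[# K_4] = C(384, 4) · (1/2)^C(4, 2) = 891881376 / 2^6 = 27871293/2 = 13935646.5

For each 4-subset S of vertices (there are C(384, 4) = 891881376 such S), let X_S = 1 if S induces a K_4 (all C(4, 2) = 6 edges present). Then P(X_S = 1) = (1/2)^6 = 1/64. By linearity of expectation, E[# K_4] = C(384, 4) · (1/2)^6 = 891881376 / 64 = 27871293/2 = 13935646.5.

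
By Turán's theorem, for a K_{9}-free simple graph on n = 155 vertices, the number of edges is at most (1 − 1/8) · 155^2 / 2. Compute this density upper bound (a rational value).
Turán density bound = (7/8) · 155^2/2 = 168175/16 ≈ 10510.9375

Turán's theorem: ex(n, K_{r+1}) is achieved by the complete r-partite Turán graph T(n, r) with parts as balanced as possible, and is at most (1 − 1/r) · n^2/2. For r = 8, n = 155: the density bound is (7/8) · 24025/2 = 168175/16 ≈ 10510.9375. The integer-valued extremum is e(T(155, 8)) = 10510, which is strictly less than the density bound 168175/16 since 8 ∤ 155 (the parts of T(155, 8) cannot all be equal).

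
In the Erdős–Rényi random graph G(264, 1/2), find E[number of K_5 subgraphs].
E[# K_5] = C(264, 5) · (1/2)^C(5, 2) = 10287114552 / 2^10 = 1285889319/128 = 10046010.3046875

For each 5-subset S of vertices (there are C(264, 5) = 10287114552 such S), let X_S = 1 if S induces a K_5 (all C(5, 2) = 10 edges present). Then P(X_S = 1) = (1/2)^10 = 1/1024. By linearity of expectation, E[# K_5] = C(264, 5) · (1/2)^10 = 10287114552 / 1024 = 1285889319/128 = 10046010.3046875.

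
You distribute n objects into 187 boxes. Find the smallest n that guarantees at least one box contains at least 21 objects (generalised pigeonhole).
n = (21 − 1)·187 + 1 = 3741

By the generalised pigeonhole principle, to guarantee some box contains ≥ r objects we need more than (r − 1) · k objects total. Threshold: n = (r − 1) · k + 1. With r = 21 and k = 187: n = 20 · 187 + 1 = 3740 + 1 = 3741. For n = 3740 = 20 · 187, we can put exactly 20 objects in every box, avoiding 21 in any single one — so 3741 is tight.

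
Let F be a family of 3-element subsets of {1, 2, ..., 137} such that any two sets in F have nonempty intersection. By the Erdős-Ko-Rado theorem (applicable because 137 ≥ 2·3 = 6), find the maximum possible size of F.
max |F| = C(136, 2) = 9180

Erdős-Ko-Rado (1961): when n ≥ 2k, max |F| = C(n−1, k−1). The bound is attained by the star {A : i ∈ A} for any fixed i ∈ [n]. Here C(137−1, 3−1) = C(136, 2) = 9180.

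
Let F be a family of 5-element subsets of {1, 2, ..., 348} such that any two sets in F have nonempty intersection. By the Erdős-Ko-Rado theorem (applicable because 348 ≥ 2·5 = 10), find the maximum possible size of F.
max |F| = C(347, 4) = 593706590

Erdős-Ko-Rado (1961): when n ≥ 2k, max |F| = C(n−1, k−1). The bound is attained by the star {A : i ∈ A} for any fixed i ∈ [n]. Here C(348−1, 5−1) = C(347, 4) = 593706590.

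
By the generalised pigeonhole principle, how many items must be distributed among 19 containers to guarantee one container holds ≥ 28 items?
n = (28 − 1)·19 + 1 = 514

By the generalised pigeonhole principle, to guarantee some box contains ≥ r objects we need more than (r − 1) · k objects total. Threshold: n = (r − 1) · k + 1. With r = 28 and k = 19: n = 27 · 19 + 1 = 513 + 1 = 514. For n = 513 = 27 · 19, we can put exactly 27 objects in every box, avoiding 28 in any single one — so 514 is tight.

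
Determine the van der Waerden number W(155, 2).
W(155, 2) = 155 + 1 = 156

A 2-term AP is any pair of integers, so a monochromatic 2-AP exists iff some colour is used at least twice. With 155 colours, the colouring i ↦ i on {1, ..., 155} uses each colour once, avoiding any monochromatic pair, so W(155, 2) > 155. For {1, ..., 156}, pigeonhole forces two integers of the same colour, which form a monochromatic 2-AP. Hence W(155, 2) = 156.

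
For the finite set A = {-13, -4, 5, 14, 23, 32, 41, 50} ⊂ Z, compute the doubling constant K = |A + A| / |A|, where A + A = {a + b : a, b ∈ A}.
K = |A + A| / |A| = 15/8

Enumerate A + A = {a + b : a, b ∈ A}. With |A| = 8, there are |A|^2 = 64 ordered sum pairs; collecting distinct values, A + A = {-26, -17, -8, 1, 10, 19, 28, 37, 46, 55, 64, 73, 82, 91, 100}, so |A + A| = 15. Thus K = 15/8. Here |A + A| = 2|A| − 1 = 15, the minimum possible — so K = 15/8 is minimal, which holds iff A is an arithmetic progression.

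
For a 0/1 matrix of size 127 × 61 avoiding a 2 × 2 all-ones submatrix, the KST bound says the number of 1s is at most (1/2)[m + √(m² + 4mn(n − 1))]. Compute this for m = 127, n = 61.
z(127, 61; 2, 2) ≤ (1/2)[127 + √(127² + 4·127·61·60)] = (1/2)[127 + √1875409] = 748.2279

Kővári–Sós–Turán: let r_1, ..., r_127 be the row sums and z = Σ r_i the total number of 1s. Each pair of columns can share at most one row with both entries 1 (else a 2×2 all-ones block appears), so Σ_i C(r_i, 2) ≤ C(61, 2) = 1830. By convexity Σ_i C(r_i, 2) ≥ 127·C(z/127, 2) = z(z − 127)/(2·127), giving z² − 127z − 127·61·60 ≤ 0 and hence z ≤ (1/2)[127 + √(16129 + 4·464820)] = (1/2)[127 + √1875409] ≈ (1/2)(127 + 1369.4557) = 748.2279.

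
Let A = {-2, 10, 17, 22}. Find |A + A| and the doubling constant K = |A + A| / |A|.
K = |A + A| / |A| = 9/4

Enumerate A + A = {a + b : a, b ∈ A}. With |A| = 4, there are |A|^2 = 16 ordered sum pairs; collecting distinct values, A + A = {-4, 8, 15, 20, 27, 32, 34, 39, 44}, so |A + A| = 9. Thus K = 9/4. For comparison, the minimum possible |A + A| over all 4-element sets is 2·4 − 1 = 7 (so min K = 7/4), attained only by arithmetic progressions.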